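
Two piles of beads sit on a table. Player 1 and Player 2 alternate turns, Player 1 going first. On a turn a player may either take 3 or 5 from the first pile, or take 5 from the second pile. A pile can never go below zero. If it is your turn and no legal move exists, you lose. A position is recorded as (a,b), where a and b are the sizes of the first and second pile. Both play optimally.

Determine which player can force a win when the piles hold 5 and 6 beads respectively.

Label each position W (a win for the player to move) or L (a loss). A position with no legal move is L; any other position is W exactly when some move reaches an L, and L when every move reaches a W.
No move ever increases a pile, so every position that can arise here has a ≤ 5 and b ≤ 6; it is enough to label the cells with 0 ≤ a ≤ 5 and 0 ≤ b ≤ 6.
Every move lowers a or b (never raises either), so fill the grid row by row in increasing a, and left to right within a row: each cell's successors are then already labelled.
      b=0  b=1  b=2  b=3  b=4  b=5  b=6
a=0:    L    L    L    L    L    W    W
a=1:    L    L    L    L    L    W    W
a=2:    L    L    L    L    L    W    W
a=3:    W    W    W    W    W    L    L
a=4:    W    W    W    W    W    L    L
a=5:    W    W    W    W    W    L    L
Cells with no legal move (terminal, hence L): (0,0), (0,1), (0,2), (0,3), (0,4), (1,0), (1,1), (1,2), (1,3), (1,4), (2,0), (2,1), (2,2), (2,3), (2,4).
The remaining L cells, each justified by listing all of its moves:
(3,5): →(0,5)(W), (3,0)(W) — all W, so L
(3,6): →(0,6)(W), (3,1)(W) — all W, so L
(4,5): →(1,5)(W), (4,0)(W) — all W, so L
(4,6): →(1,6)(W), (4,1)(W) — all W, so L
(5,5): →(2,5)(W), (0,5)(W), (5,0)(W) — all W, so L
(5,6): →(2,6)(W), (0,6)(W), (5,1)(W) — all W, so L
Every other cell has at least one move into one of the L cells above, so it is W.
Every move from (5,6) reaches a W position, so the mover loses.

Player 2 wins.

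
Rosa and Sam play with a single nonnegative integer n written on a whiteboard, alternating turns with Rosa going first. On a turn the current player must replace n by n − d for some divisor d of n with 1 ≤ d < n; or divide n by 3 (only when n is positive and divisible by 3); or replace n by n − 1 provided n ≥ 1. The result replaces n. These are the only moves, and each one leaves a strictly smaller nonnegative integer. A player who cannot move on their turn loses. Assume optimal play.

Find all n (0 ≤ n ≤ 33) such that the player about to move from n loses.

0, 2, 5, 7, 9, 11, 13, 16, 19, 23, 25, 28, 31

Positions with no move are L. A position that does have a move is losing for the player to move precisely when every available move leads to a winning position for the opponent. Fill in the labels:
n=0: no move → L
n=1: reaches L-position 0 → W
n=2: only reaches 1(W), which is W → L
n=3: reaches L-position 2 → W
n=4: reaches L-position 2 → W
n=5: only reaches 4(W), which is W → L
n=6: reaches L-position 2 → W
n=7: only reaches 6(W), which is W → L
n=8: reaches L-position 7 → W
n=9: only reaches 3(W), 6(W), 8(W), all W → L
n=10: reaches L-position 5 → W
n=11: only reaches 10(W), which is W → L
n=12: reaches L-position 9 → W
n=13: only reaches 12(W), which is W → L
n=14: reaches L-position 7 → W
n=15: reaches L-position 5 → W
n=16: only reaches 8(W), 12(W), 14(W), 15(W), all W → L
n=17: reaches L-position 16 → W
n=18: reaches L-position 9 → W
n=19: only reaches 18(W), which is W → L
n=20: reaches L-position 16 → W
n=21: reaches L-position 7 → W
n=22: reaches L-position 11 → W
n=23: only reaches 22(W), which is W → L
n=24: reaches L-position 16 → W
n=25: only reaches 20(W), 24(W), all W → L
n=26: reaches L-position 13 → W
n=27: reaches L-position 9 → W
n=28: only reaches 14(W), 21(W), 24(W), 26(W), 27(W), all W → L
n=29: reaches L-position 28 → W
n=30: reaches L-position 25 → W
n=31: only reaches 30(W), which is W → L
n=32: reaches L-position 16 → W
n=33: reaches L-position 11 → W
Reading off the rows marked L gives the requested list; there are 13 such values of n.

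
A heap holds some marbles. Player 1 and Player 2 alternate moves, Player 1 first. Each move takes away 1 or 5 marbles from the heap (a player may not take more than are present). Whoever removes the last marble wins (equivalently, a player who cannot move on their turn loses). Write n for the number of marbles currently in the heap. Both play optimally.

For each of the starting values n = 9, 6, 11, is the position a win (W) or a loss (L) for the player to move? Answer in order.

Positions with no move are L. A position that does have a move is losing for the player to move precisely when every available move leads to a winning position for the opponent. Fill in the labels:
n=0: no move → L
n=1: reaches L-position 0 → W
n=2: only reaches 1(W), which is W → L
n=3: reaches L-position 2 → W
n=4: only reaches 3(W), which is W → L
n=5: reaches L-position 4 → W
n=6: only reaches 5(W), 1(W), all W → L
n=7: reaches L-position 6 → W
n=8: only reaches 7(W), 3(W), all W → L
n=9: reaches L-position 8 → W
n=10: only reaches 9(W), 5(W), all W → L
n=11: reaches L-position 10 → W

9: W, 6: L, 11: W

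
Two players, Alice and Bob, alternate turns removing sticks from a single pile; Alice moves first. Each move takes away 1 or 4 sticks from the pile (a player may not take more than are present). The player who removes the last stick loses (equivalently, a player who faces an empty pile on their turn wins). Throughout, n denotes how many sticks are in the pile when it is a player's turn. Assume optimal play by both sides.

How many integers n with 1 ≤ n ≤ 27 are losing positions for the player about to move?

Work bottom-up. With no move the player to move wins. Otherwise the position is W if at least one move leads to an L position for the opponent, and L if every move leads to a W.
n=0: no move; the opponent has just taken the last stick and therefore loses → W
n=1: →0(W) only, which is W, so L
n=2: →1(L), so W
n=3: →2(W) only, which is W, so L
n=4: →3(L), so W
n=5: →1(L), so W
n=6: →5(W), 2(W) — all W, so L
n=7: →6(L), so W
n=8: →7(W), 4(W) — all W, so L
n=9: →8(L), so W
n=10: →6(L), so W
n=11: →10(W), 7(W) — all W, so L
n=12: →11(L), so W
n=13: →12(W), 9(W) — all W, so L
n=14: →13(L), so W
n=15: →11(L), so W
n=16: →15(W), 12(W) — all W, so L
n=17: →16(L), so W
n=18: →17(W), 14(W) — all W, so L
n=19: →18(L), so W
n=20: →16(L), so W
n=21: →20(W), 17(W) — all W, so L
n=22: →21(L), so W
n=23: →22(W), 19(W) — all W, so L
n=24: →23(L), so W
n=25: →21(L), so W
n=26: →25(W), 22(W) — all W, so L
n=27: →26(L), so W
L entries with 1 ≤ n ≤ 27 (the range starts at n=1): n = 1, 3, 6, 8, 11, 13, 16, 18, 21, 23, 26; that makes 11.

11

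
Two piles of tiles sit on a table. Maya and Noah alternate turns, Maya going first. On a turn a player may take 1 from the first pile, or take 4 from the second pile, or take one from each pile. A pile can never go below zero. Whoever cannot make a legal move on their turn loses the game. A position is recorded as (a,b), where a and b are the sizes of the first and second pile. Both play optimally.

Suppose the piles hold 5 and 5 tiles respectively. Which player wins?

Use the standard recursion: the mover loses at a terminal position; elsewhere, the mover wins exactly when some move hands the opponent an L position.
No move ever increases a pile, so every position that can arise here has a ≤ 5 and b ≤ 5; it is enough to label the cells with 0 ≤ a ≤ 5 and 0 ≤ b ≤ 5.
Every move lowers a or b (never raises either), so fill the grid row by row in increasing a, and left to right within a row: each cell's successors are then already labelled.
      b=0  b=1  b=2  b=3  b=4  b=5
a=0:    L    L    L    L    W    W
a=1:    W    W    W    W    W    L
a=2:    L    L    L    L    W    W
a=3:    W    W    W    W    W    L
a=4:    L    L    L    L    W    W
a=5:    W    W    W    W    W    L
Cells with no legal move (terminal, hence L): (0,0), (0,1), (0,2), (0,3).
The remaining L cells, each justified by listing all of its moves:
(1,5): moves to (0,5)(W), (1,1)(W), (0,4)(W); every one is W ⇒ L
(2,0): the only move is to (1,0)(W), a W ⇒ L
(2,1): moves to (1,1)(W), (1,0)(W); every one is W ⇒ L
(2,2): moves to (1,2)(W), (1,1)(W); every one is W ⇒ L
(2,3): moves to (1,3)(W), (1,2)(W); every one is W ⇒ L
(3,5): moves to (2,5)(W), (3,1)(W), (2,4)(W); every one is W ⇒ L
(4,0): the only move is to (3,0)(W), a W ⇒ L
(4,1): moves to (3,1)(W), (3,0)(W); every one is W ⇒ L
(4,2): moves to (3,2)(W), (3,1)(W); every one is W ⇒ L
(4,3): moves to (3,3)(W), (3,2)(W); every one is W ⇒ L
(5,5): moves to (4,5)(W), (5,1)(W), (4,4)(W); every one is W ⇒ L
Every other cell has at least one move into one of the L cells above, so it is W.
The starting position (5,5) is L: whatever Maya does, the opponent receives a W position.

Noah wins.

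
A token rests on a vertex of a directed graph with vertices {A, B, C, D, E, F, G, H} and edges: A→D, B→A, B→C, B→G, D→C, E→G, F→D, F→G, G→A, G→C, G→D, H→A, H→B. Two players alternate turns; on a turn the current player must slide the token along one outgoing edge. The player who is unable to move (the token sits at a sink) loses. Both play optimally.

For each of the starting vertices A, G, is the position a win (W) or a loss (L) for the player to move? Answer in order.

Use the standard recursion: the mover loses at a terminal position; elsewhere, the mover wins exactly when some move hands the opponent an L position.
Every edge goes from a vertex to one that appears earlier in the order C, D, A, G, B, H, F, E, so processing vertices in that order labels each vertex after all of its successors.
C: no outgoing edge → L
D: W (go to C, an L position)
A: L (sole option D(W) is W)
G: W (go to A, an L position)
B: W (go to A, an L position)
H: W (go to A, an L position)
F: L (options G(W), D(W) are all W)
E: L (sole option G(W) is W)

A: L, G: W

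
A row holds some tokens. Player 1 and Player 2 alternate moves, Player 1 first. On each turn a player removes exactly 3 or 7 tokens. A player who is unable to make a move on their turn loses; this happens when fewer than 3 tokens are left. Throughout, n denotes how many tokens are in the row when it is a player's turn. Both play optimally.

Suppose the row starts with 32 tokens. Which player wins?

Player 2 wins.

Build the W/L table. Terminal = L. A non-terminal position is W if it has a move to some L; otherwise it is L.
n=0: no move → L
n=1: no move → L
n=2: no move → L
n=3: →0(L), so W
n=4: →1(L), so W
n=5: →2(L), so W
n=6: →3(W) only, which is W, so L
n=7: →0(L), so W
n=8: →1(L), so W
n=9: →6(L), so W
n=10: →7(W), 3(W) — all W, so L
n=11: →8(W), 4(W) — all W, so L
n=12: →9(W), 5(W) — all W, so L
n=13: →10(L), so W
n=14: →11(L), so W
n=15: →12(L), so W
n=16: →13(W), 9(W) — all W, so L
n=17: →10(L), so W
n=18: →11(L), so W
n=19: →16(L), so W
n=20: →17(W), 13(W) — all W, so L
n=21: →18(W), 14(W) — all W, so L
n=22: →19(W), 15(W) — all W, so L
n=23: →20(L), so W
n=24: →21(L), so W
n=25: →22(L), so W
n=26: →23(W), 19(W) — all W, so L
n=27: →20(L), so W
n=28: →21(L), so W
n=29: →26(L), so W
n=30: →27(W), 23(W) — all W, so L
n=31: →28(W), 24(W) — all W, so L
n=32: →29(W), 25(W) — all W, so L
The starting position 32 is L: whatever Player 1 does, the opponent receives a W position.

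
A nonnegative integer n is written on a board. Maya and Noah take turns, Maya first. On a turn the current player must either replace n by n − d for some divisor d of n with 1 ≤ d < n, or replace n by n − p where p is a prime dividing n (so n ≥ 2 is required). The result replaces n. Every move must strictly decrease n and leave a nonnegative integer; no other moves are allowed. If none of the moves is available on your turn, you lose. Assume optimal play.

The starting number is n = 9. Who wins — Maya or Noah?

Label each position W (a win for the player to move) or L (a loss). A position with no legal move is L; any other position is W exactly when some move reaches an L, and L when every move reaches a W.
n=0: no move → L
n=1: no move → L
n=2: W (go to 0, an L position)
n=3: W (go to 0, an L position)
n=4: L (options 2(W), 3(W) are all W)
n=5: W (go to 0, an L position)
n=6: W (go to 4, an L position)
n=7: W (go to 0, an L position)
n=8: W (go to 4, an L position)
n=9: L (options 6(W), 8(W) are all W)
The starting position 9 is L: whatever Maya does, the opponent receives a W position.

Noah wins.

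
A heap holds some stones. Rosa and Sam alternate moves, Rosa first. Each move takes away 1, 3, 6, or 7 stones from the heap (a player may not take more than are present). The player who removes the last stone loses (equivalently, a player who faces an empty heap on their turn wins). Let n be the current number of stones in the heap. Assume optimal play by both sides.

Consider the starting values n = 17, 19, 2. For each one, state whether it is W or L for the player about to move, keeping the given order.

Positions with no move are W. A position that does have a move is losing for the player to move precisely when every available move leads to a winning position for the opponent. Fill in the labels:
n=0: no move; the opponent has just taken the last stone and therefore loses → W
n=1: the only move is to 0(W), a W ⇒ L
n=2: can move to 1, which is L ⇒ W
n=3: moves to 2(W), 0(W); every one is W ⇒ L
n=4: can move to 3, which is L ⇒ W
n=5: moves to 4(W), 2(W); every one is W ⇒ L
n=6: can move to 5, which is L ⇒ W
n=7: can move to 1, which is L ⇒ W
n=8: can move to 5, which is L ⇒ W
n=9: can move to 3, which is L ⇒ W
n=10: can move to 3, which is L ⇒ W
n=11: can move to 5, which is L ⇒ W
n=12: can move to 5, which is L ⇒ W
n=13: moves to 12(W), 10(W), 7(W), 6(W); every one is W ⇒ L
n=14: can move to 13, which is L ⇒ W
n=15: moves to 14(W), 12(W), 9(W), 8(W); every one is W ⇒ L
n=16: can move to 15, which is L ⇒ W
n=17: moves to 16(W), 14(W), 11(W), 10(W); every one is W ⇒ L
n=18: can move to 17, which is L ⇒ W
n=19: can move to 13, which is L ⇒ W

17: L, 19: W, 2: W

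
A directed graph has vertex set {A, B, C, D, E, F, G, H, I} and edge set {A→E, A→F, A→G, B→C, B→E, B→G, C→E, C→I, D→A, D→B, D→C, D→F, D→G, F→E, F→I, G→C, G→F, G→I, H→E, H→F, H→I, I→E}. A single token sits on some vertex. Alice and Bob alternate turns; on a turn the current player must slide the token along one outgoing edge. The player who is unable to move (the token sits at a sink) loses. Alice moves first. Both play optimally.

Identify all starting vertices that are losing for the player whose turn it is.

Work bottom-up. With no move the player to move loses. Otherwise the position is W if at least one move leads to an L position for the opponent, and L if every move leads to a W.
Every edge goes from a vertex to one that appears earlier in the order E, I, C, F, G, H, A, B, D, so processing vertices in that order labels each vertex after all of its successors.
E: no outgoing edge → L
I: reaches L-position E → W
C: reaches L-position E → W
F: reaches L-position E → W
G: only reaches F(W), C(W), I(W), all W → L
H: reaches L-position E → W
A: reaches L-position G → W
B: reaches L-position G → W
D: reaches L-position G → W
The losing starting vertices are exactly the entries labelled L in this table (2 of them).

E, G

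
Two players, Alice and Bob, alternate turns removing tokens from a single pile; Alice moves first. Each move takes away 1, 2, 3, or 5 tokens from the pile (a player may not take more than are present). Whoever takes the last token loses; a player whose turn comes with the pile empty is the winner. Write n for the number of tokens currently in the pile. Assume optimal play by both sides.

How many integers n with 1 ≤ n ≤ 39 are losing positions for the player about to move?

Positions with no move are W. A position that does have a move is losing for the player to move precisely when every available move leads to a winning position for the opponent. Fill in the labels:
n=0: no move; the opponent has just taken the last token and therefore loses → W
n=1: →0(W) only, which is W, so L
n=2: →1(L), so W
n=3: →1(L), so W
n=4: →1(L), so W
n=5: →4(W), 3(W), 2(W), 0(W) — all W, so L
n=6: →5(L), so W
n=7: →5(L), so W
n=8: →5(L), so W
n=9: →8(W), 7(W), 6(W), 4(W) — all W, so L
n=10: →9(L), so W
n=11: →9(L), so W
n=12: →9(L), so W
n=13: →12(W), 11(W), 10(W), 8(W) — all W, so L
n=14: →13(L), so W
n=15: →13(L), so W
n=16: →13(L), so W
n=17: →16(W), 15(W), 14(W), 12(W) — all W, so L
n=18: →17(L), so W
n=19: →17(L), so W
n=20: →17(L), so W
n=21: →20(W), 19(W), 18(W), 16(W) — all W, so L
n=22: →21(L), so W
n=23: →21(L), so W
n=24: →21(L), so W
n=25: →24(W), 23(W), 22(W), 20(W) — all W, so L
n=26: →25(L), so W
n=27: →25(L), so W
n=28: →25(L), so W
n=29: →28(W), 27(W), 26(W), 24(W) — all W, so L
n=30: →29(L), so W
n=31: →29(L), so W
n=32: →29(L), so W
n=33: →32(W), 31(W), 30(W), 28(W) — all W, so L
n=34: →33(L), so W
n=35: →33(L), so W
n=36: →33(L), so W
n=37: →36(W), 35(W), 34(W), 32(W) — all W, so L
n=38: →37(L), so W
n=39: →37(L), so W
L entries with 1 ≤ n ≤ 39 (the range starts at n=1): n = 1, 5, 9, 13, 17, 21, 25, 29, 33, 37; that makes 10.

10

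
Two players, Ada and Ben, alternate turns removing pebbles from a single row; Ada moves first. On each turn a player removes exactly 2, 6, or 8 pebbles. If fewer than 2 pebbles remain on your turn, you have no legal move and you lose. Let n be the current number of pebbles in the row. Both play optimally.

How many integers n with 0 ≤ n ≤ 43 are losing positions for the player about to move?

14

Build the W/L table. Terminal = L. A non-terminal position is W if it has a move to some L; otherwise it is L.
n=0: no move → L
n=1: no move → L
n=2: W (go to 0, an L position)
n=3: W (go to 1, an L position)
n=4: L (sole option 2(W) is W)
n=5: L (sole option 3(W) is W)
n=6: W (go to 4, an L position)
n=7: W (go to 5, an L position)
n=8: W (go to 0, an L position)
n=9: W (go to 1, an L position)
n=10: W (go to 4, an L position)
n=11: W (go to 5, an L position)
n=12: W (go to 4, an L position)
n=13: W (go to 5, an L position)
n=14: L (options 12(W), 8(W), 6(W) are all W)
n=15: L (options 13(W), 9(W), 7(W) are all W)
n=16: W (go to 14, an L position)
n=17: W (go to 15, an L position)
n=18: L (options 16(W), 12(W), 10(W) are all W)
n=19: L (options 17(W), 13(W), 11(W) are all W)
n=20: W (go to 18, an L position)
n=21: W (go to 19, an L position)
n=22: W (go to 14, an L position)
n=23: W (go to 15, an L position)
n=24: W (go to 18, an L position)
n=25: W (go to 19, an L position)
n=26: W (go to 18, an L position)
n=27: W (go to 19, an L position)
n=28: L (options 26(W), 22(W), 20(W) are all W)
n=29: L (options 27(W), 23(W), 21(W) are all W)
n=30: W (go to 28, an L position)
n=31: W (go to 29, an L position)
n=32: L (options 30(W), 26(W), 24(W) are all W)
n=33: L (options 31(W), 27(W), 25(W) are all W)
n=34: W (go to 32, an L position)
n=35: W (go to 33, an L position)
n=36: W (go to 28, an L position)
n=37: W (go to 29, an L position)
n=38: W (go to 32, an L position)
n=39: W (go to 33, an L position)
n=40: W (go to 32, an L position)
n=41: W (go to 33, an L position)
n=42: L (options 40(W), 36(W), 34(W) are all W)
n=43: L (options 41(W), 37(W), 35(W) are all W)
L entries with 0 ≤ n ≤ 43: n = 0, 1, 4, 5, 14, 15, 18, 19, 28, 29, 32, 33, 42, 43; that makes 14.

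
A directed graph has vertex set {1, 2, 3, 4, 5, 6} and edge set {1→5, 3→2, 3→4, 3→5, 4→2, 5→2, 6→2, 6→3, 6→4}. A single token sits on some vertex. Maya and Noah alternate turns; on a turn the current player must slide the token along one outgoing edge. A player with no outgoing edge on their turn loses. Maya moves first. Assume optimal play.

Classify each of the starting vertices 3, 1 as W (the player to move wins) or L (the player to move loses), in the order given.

Positions with no move are L. A position that does have a move is losing for the player to move precisely when every available move leads to a winning position for the opponent. Fill in the labels:
Every edge goes from a vertex to one that appears earlier in the order 2, 4, 5, 3, 6, 1, so processing vertices in that order labels each vertex after all of its successors.
2: no outgoing edge → L
4: W (go to 2, an L position)
5: W (go to 2, an L position)
3: W (go to 2, an L position)
6: W (go to 2, an L position)
1: L (sole option 5(W) is W)

3: W, 1: L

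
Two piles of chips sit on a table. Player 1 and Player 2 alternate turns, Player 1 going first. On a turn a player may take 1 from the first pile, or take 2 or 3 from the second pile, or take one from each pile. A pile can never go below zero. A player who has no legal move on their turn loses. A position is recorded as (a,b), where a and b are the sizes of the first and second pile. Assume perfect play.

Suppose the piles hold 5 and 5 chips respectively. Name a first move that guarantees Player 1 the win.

Move to (5,3).

Positions with no move are L. A position that does have a move is losing for the player to move precisely when every available move leads to a winning position for the opponent. Fill in the labels:
No move ever increases a pile, so every position that can arise here has a ≤ 5 and b ≤ 5; it is enough to label the cells with 0 ≤ a ≤ 5 and 0 ≤ b ≤ 5.
Every move lowers a or b (never raises either), so fill the grid row by row in increasing a, and left to right within a row: each cell's successors are then already labelled.
      b=0  b=1  b=2  b=3  b=4  b=5
a=0:    L    L    W    W    W    L
a=1:    W    W    W    L    L    W
a=2:    L    L    W    W    W    W
a=3:    W    W    W    L    L    W
a=4:    L    L    W    W    W    W
a=5:    W    W    W    L    L    W
Cells with no legal move (terminal, hence L): (0,0), (0,1).
The remaining L cells, each justified by listing all of its moves:
(0,5): →(0,3)(W), (0,2)(W) — all W, so L
(1,3): →(0,3)(W), (1,1)(W), (1,0)(W), (0,2)(W) — all W, so L
(1,4): →(0,4)(W), (1,2)(W), (1,1)(W), (0,3)(W) — all W, so L
(2,0): →(1,0)(W) only, which is W, so L
(2,1): →(1,1)(W), (1,0)(W) — all W, so L
(3,3): →(2,3)(W), (3,1)(W), (3,0)(W), (2,2)(W) — all W, so L
(3,4): →(2,4)(W), (3,2)(W), (3,1)(W), (2,3)(W) — all W, so L
(4,0): →(3,0)(W) only, which is W, so L
(4,1): →(3,1)(W), (3,0)(W) — all W, so L
(5,3): →(4,3)(W), (5,1)(W), (5,0)(W), (4,2)(W) — all W, so L
(5,4): →(4,4)(W), (5,2)(W), (5,1)(W), (4,3)(W) — all W, so L
Every other cell has at least one move into one of the L cells above, so it is W.
From (5,5), the L positions reachable in one move are: (5,3).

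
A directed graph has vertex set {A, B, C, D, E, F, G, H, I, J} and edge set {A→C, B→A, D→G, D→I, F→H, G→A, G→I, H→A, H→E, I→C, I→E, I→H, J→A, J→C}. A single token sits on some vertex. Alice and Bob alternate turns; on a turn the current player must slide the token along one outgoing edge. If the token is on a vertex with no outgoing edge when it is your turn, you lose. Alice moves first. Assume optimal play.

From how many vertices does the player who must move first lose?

5

Work bottom-up. With no move the player to move loses. Otherwise the position is W if at least one move leads to an L position for the opponent, and L if every move leads to a W.
Every edge goes from a vertex to one that appears earlier in the order C, E, A, H, I, G, B, D, J, F, so processing vertices in that order labels each vertex after all of its successors.
C: no outgoing edge → L
E: no outgoing edge → L
A: →C(L), so W
H: →E(L), so W
I: →E(L), so W
G: →I(W), A(W) — all W, so L
B: →A(W) only, which is W, so L
D: →G(L), so W
J: →C(L), so W
F: →H(W) only, which is W, so L
The L vertices are B, C, E, F, G; that is 5 in all.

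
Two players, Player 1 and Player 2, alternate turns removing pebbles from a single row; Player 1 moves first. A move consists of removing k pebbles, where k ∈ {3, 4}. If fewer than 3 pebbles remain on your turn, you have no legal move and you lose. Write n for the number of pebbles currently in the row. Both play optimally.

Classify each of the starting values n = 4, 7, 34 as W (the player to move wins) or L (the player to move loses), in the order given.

4: W, 7: L, 34: W

Positions with no move are L. A position that does have a move is losing for the player to move precisely when every available move leads to a winning position for the opponent. Fill in the labels:
n=0: no move → L
n=1: no move → L
n=2: no move → L
n=3: reaches L-position 0 → W
n=4: reaches L-position 1 → W
n=5: reaches L-position 2 → W
n=6: reaches L-position 2 → W
n=7: only reaches 4(W), 3(W), all W → L
n=8: only reaches 5(W), 4(W), all W → L
n=9: only reaches 6(W), 5(W), all W → L
n=10: reaches L-position 7 → W
n=11: reaches L-position 8 → W
n=12: reaches L-position 9 → W
n=13: reaches L-position 9 → W
n=14: only reaches 11(W), 10(W), all W → L
n=15: only reaches 12(W), 11(W), all W → L
n=16: only reaches 13(W), 12(W), all W → L
n=17: reaches L-position 14 → W
n=18: reaches L-position 15 → W
n=19: reaches L-position 16 → W
n=20: reaches L-position 16 → W
n=21: only reaches 18(W), 17(W), all W → L
n=22: only reaches 19(W), 18(W), all W → L
n=23: only reaches 20(W), 19(W), all W → L
n=24: reaches L-position 21 → W
n=25: reaches L-position 22 → W
n=26: reaches L-position 23 → W
n=27: reaches L-position 23 → W
n=28: only reaches 25(W), 24(W), all W → L
n=29: only reaches 26(W), 25(W), all W → L
n=30: only reaches 27(W), 26(W), all W → L
n=31: reaches L-position 28 → W
n=32: reaches L-position 29 → W
n=33: reaches L-position 30 → W
n=34: reaches L-position 30 → W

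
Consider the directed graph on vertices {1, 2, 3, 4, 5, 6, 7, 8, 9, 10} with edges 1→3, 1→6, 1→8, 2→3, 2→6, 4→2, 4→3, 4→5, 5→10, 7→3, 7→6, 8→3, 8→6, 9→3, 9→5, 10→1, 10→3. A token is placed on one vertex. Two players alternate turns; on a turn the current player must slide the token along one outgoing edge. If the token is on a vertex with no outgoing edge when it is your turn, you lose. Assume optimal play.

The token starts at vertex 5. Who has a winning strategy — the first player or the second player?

Classify positions by backward induction: terminal positions (no move available) are L. From any other position, the mover wins iff some move reaches an L.
Every edge goes from a vertex to one that appears earlier in the order 3, 6, 8, 7, 1, 2, 10, 5, 4, 9, so processing vertices in that order labels each vertex after all of its successors.
3: no outgoing edge → L
6: no outgoing edge → L
8: →6(L), so W
7: →6(L), so W
1: →6(L), so W
2: →6(L), so W
10: →3(L), so W
5: →10(W) only, which is W, so L
4: →5(L), so W
9: →5(L), so W
The starting position 5 is L: whatever the player to move does, the opponent receives a W position.

The second player wins.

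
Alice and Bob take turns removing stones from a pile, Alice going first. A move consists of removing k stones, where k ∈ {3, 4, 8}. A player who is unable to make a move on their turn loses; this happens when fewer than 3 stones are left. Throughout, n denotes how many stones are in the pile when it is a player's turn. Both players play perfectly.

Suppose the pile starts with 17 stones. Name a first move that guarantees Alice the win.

Remove 3, leaving 14.

Positions with no move are L. A position that does have a move is losing for the player to move precisely when every available move leads to a winning position for the opponent. Fill in the labels:
n=0: no move → L
n=1: no move → L
n=2: no move → L
n=3: →0(L), so W
n=4: →1(L), so W
n=5: →2(L), so W
n=6: →2(L), so W
n=7: →4(W), 3(W) — all W, so L
n=8: →0(L), so W
n=9: →1(L), so W
n=10: →7(L), so W
n=11: →7(L), so W
n=12: →9(W), 8(W), 4(W) — all W, so L
n=13: →10(W), 9(W), 5(W) — all W, so L
n=14: →11(W), 10(W), 6(W) — all W, so L
n=15: →12(L), so W
n=16: →13(L), so W
n=17: →14(L), so W
From 17, the L positions reachable in one move are: 14, 13. Any move reaching one of these is winning.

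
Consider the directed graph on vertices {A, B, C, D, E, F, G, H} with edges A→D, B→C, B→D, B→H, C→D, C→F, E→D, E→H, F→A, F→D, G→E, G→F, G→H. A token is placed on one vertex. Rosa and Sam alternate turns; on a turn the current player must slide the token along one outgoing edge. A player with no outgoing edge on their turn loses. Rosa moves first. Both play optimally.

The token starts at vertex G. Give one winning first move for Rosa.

Build the W/L table. Terminal = L. A non-terminal position is W if it has a move to some L; otherwise it is L.
Every edge goes from a vertex to one that appears earlier in the order H, D, A, E, F, C, G, B, so processing vertices in that order labels each vertex after all of its successors.
H: no outgoing edge → L
D: no outgoing edge → L
A: reaches L-position D → W
E: reaches L-position D → W
F: reaches L-position D → W
C: reaches L-position D → W
G: reaches L-position H → W
B: reaches L-position D → W
From G, the L positions reachable in one move are: H.

Move to H.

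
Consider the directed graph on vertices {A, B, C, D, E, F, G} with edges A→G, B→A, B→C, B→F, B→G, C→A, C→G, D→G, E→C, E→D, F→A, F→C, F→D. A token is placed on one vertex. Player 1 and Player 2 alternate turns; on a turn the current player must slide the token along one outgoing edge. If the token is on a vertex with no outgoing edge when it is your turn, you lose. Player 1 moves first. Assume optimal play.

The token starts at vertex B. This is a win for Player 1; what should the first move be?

Build the W/L table. Terminal = L. A non-terminal position is W if it has a move to some L; otherwise it is L.
Every edge goes from a vertex to one that appears earlier in the order G, A, C, D, F, B, E, so processing vertices in that order labels each vertex after all of its successors.
G: no outgoing edge → L
A: can move to G, which is L ⇒ W
C: can move to G, which is L ⇒ W
D: can move to G, which is L ⇒ W
F: moves to D(W), C(W), A(W); every one is W ⇒ L
B: can move to F, which is L ⇒ W
E: moves to D(W), C(W); every one is W ⇒ L
From B, the L positions reachable in one move are: F, G. Any move reaching one of these is winning.

Move to F.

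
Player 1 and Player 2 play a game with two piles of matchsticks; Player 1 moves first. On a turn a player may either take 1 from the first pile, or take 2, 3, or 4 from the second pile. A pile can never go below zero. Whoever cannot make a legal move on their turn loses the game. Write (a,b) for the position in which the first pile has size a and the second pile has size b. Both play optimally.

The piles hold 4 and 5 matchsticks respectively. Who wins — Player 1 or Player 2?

Player 1 wins.

Work bottom-up. With no move the player to move loses. Otherwise the position is W if at least one move leads to an L position for the opponent, and L if every move leads to a W.
No move ever increases a pile, so every position that can arise here has a ≤ 4 and b ≤ 5; it is enough to label the cells with 0 ≤ a ≤ 4 and 0 ≤ b ≤ 5.
Every move lowers a or b (never raises either), so fill the grid row by row in increasing a, and left to right within a row: each cell's successors are then already labelled.
      b=0  b=1  b=2  b=3  b=4  b=5
a=0:    L    L    W    W    W    W
a=1:    W    W    L    L    W    W
a=2:    L    L    W    W    W    W
a=3:    W    W    L    L    W    W
a=4:    L    L    W    W    W    W
Cells with no legal move (terminal, hence L): (0,0), (0,1).
The remaining L cells, each justified by listing all of its moves:
(1,2): L (options (0,2)(W), (1,0)(W) are all W)
(1,3): L (options (0,3)(W), (1,1)(W), (1,0)(W) are all W)
(2,0): L (sole option (1,0)(W) is W)
(2,1): L (sole option (1,1)(W) is W)
(3,2): L (options (2,2)(W), (3,0)(W) are all W)
(3,3): L (options (2,3)(W), (3,1)(W), (3,0)(W) are all W)
(4,0): L (sole option (3,0)(W) is W)
(4,1): L (sole option (3,1)(W) is W)
Every other cell has at least one move into one of the L cells above, so it is W.
From (4,5) Player 1 can move to (4,1), reaching an L position.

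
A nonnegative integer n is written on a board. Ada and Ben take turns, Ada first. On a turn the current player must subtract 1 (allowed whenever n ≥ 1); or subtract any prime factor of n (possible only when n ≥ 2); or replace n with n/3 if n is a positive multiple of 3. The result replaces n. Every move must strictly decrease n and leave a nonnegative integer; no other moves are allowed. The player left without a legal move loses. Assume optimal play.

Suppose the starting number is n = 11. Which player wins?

Use the standard recursion: the mover loses at a terminal position; elsewhere, the mover wins exactly when some move hands the opponent an L position.
n=0: no move → L
n=1: →0(L), so W
n=2: →0(L), so W
n=3: →0(L), so W
n=4: →2(W), 3(W) — all W, so L
n=5: →0(L), so W
n=6: →4(L), so W
n=7: →0(L), so W
n=8: →6(W), 7(W) — all W, so L
n=9: →8(L), so W
n=10: →8(L), so W
n=11: →0(L), so W
From 11 Ada can move to 0, reaching an L position.

Ada wins.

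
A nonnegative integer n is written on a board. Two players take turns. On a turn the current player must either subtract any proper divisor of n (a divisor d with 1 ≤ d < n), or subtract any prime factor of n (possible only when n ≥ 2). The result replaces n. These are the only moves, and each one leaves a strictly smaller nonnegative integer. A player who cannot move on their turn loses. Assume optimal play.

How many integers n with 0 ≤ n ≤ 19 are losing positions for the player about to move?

5

Build the W/L table. Terminal = L. A non-terminal position is W if it has a move to some L; otherwise it is L.
n=0: no move → L
n=1: no move → L
n=2: →0(L), so W
n=3: →0(L), so W
n=4: →2(W), 3(W) — all W, so L
n=5: →0(L), so W
n=6: →4(L), so W
n=7: →0(L), so W
n=8: →4(L), so W
n=9: →6(W), 8(W) — all W, so L
n=10: →9(L), so W
n=11: →0(L), so W
n=12: →9(L), so W
n=13: →0(L), so W
n=14: →7(W), 12(W), 13(W) — all W, so L
n=15: →14(L), so W
n=16: →14(L), so W
n=17: →0(L), so W
n=18: →9(L), so W
n=19: →0(L), so W
L entries with 0 ≤ n ≤ 19: n = 0, 1, 4, 9, 14; that makes 5.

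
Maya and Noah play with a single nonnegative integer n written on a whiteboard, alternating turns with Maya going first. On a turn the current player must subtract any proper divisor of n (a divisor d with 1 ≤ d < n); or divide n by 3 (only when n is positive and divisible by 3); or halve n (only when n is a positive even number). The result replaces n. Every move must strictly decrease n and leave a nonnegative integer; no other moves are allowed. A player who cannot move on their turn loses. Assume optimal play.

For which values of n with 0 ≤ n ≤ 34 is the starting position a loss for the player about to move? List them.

Use the standard recursion: the mover loses at a terminal position; elsewhere, the mover wins exactly when some move hands the opponent an L position.
n=0: no move → L
n=1: no move → L
n=2: →1(L), so W
n=3: →1(L), so W
n=4: →2(W), 3(W) — all W, so L
n=5: →4(L), so W
n=6: →4(L), so W
n=7: →6(W) only, which is W, so L
n=8: →4(L), so W
n=9: →3(W), 6(W), 8(W) — all W, so L
n=10: →9(L), so W
n=11: →10(W) only, which is W, so L
n=12: →4(L), so W
n=13: →12(W) only, which is W, so L
n=14: →7(L), so W
n=15: →5(W), 10(W), 12(W), 14(W) — all W, so L
n=16: →15(L), so W
n=17: →16(W) only, which is W, so L
n=18: →9(L), so W
n=19: →18(W) only, which is W, so L
n=20: →15(L), so W
n=21: →7(L), so W
n=22: →11(L), so W
n=23: →22(W) only, which is W, so L
n=24: →23(L), so W
n=25: →20(W), 24(W) — all W, so L
n=26: →13(L), so W
n=27: →9(L), so W
n=28: →14(W), 21(W), 24(W), 26(W), 27(W) — all W, so L
n=29: →28(L), so W
n=30: →15(L), so W
n=31: →30(W) only, which is W, so L
n=32: →28(L), so W
n=33: →11(L), so W
n=34: →17(L), so W
The losing starting values of n are exactly the entries labelled L in this table (14 of them).

0, 1, 4, 7, 9, 11, 13, 15, 17, 19, 23, 25, 28, 31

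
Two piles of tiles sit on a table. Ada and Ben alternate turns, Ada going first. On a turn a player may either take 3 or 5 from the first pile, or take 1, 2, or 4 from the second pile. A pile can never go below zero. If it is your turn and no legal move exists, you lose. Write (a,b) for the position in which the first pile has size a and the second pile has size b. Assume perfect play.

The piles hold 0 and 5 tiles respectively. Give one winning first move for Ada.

Compute win/loss labels from the base case upward. A position with no move is L. Any other position is W if it can reach an L in one move, else L.
No move ever increases a pile, so every position that can arise here has a ≤ 0 and b ≤ 5; it is enough to label the cells with 0 ≤ a ≤ 0 and 0 ≤ b ≤ 5.
Every move lowers a or b (never raises either), so fill the grid row by row in increasing a, and left to right within a row: each cell's successors are then already labelled.
      b=0  b=1  b=2  b=3  b=4  b=5
a=0:    L    W    W    L    W    W
Cells with no legal move (terminal, hence L): (0,0).
The remaining L cells, each justified by listing all of its moves:
(0,3): L (options (0,2)(W), (0,1)(W) are all W)
Every other cell has at least one move into one of the L cells above, so it is W.
From (0,5), the L positions reachable in one move are: (0,3).

Move to (0,3).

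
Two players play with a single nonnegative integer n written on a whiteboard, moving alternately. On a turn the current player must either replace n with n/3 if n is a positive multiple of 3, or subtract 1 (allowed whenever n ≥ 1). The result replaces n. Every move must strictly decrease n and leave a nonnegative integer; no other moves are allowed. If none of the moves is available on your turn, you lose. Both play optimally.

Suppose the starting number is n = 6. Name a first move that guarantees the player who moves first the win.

Move to 2.

Positions with no move are L. A position that does have a move is losing for the player to move precisely when every available move leads to a winning position for the opponent. Fill in the labels:
n=0: no move → L
n=1: W (go to 0, an L position)
n=2: L (sole option 1(W) is W)
n=3: W (go to 2, an L position)
n=4: L (sole option 3(W) is W)
n=5: W (go to 4, an L position)
n=6: W (go to 2, an L position)
From 6, the L positions reachable in one move are: 2.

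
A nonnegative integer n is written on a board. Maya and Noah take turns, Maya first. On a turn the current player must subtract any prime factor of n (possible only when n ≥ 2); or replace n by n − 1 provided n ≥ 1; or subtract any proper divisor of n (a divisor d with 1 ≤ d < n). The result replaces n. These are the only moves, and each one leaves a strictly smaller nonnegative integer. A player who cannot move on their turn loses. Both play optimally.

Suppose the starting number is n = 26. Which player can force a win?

Use the standard recursion: the mover loses at a terminal position; elsewhere, the mover wins exactly when some move hands the opponent an L position.
n=0: no move → L
n=1: reaches L-position 0 → W
n=2: reaches L-position 0 → W
n=3: reaches L-position 0 → W
n=4: only reaches 2(W), 3(W), all W → L
n=5: reaches L-position 0 → W
n=6: reaches L-position 4 → W
n=7: reaches L-position 0 → W
n=8: reaches L-position 4 → W
n=9: only reaches 6(W), 8(W), all W → L
n=10: reaches L-position 9 → W
n=11: reaches L-position 0 → W
n=12: reaches L-position 9 → W
n=13: reaches L-position 0 → W
n=14: only reaches 7(W), 12(W), 13(W), all W → L
n=15: reaches L-position 14 → W
n=16: reaches L-position 14 → W
n=17: reaches L-position 0 → W
n=18: reaches L-position 9 → W
n=19: reaches L-position 0 → W
n=20: only reaches 10(W), 15(W), 16(W), 18(W), 19(W), all W → L
n=21: reaches L-position 14 → W
n=22: reaches L-position 20 → W
n=23: reaches L-position 0 → W
n=24: reaches L-position 20 → W
n=25: reaches L-position 20 → W
n=26: only reaches 13(W), 24(W), 25(W), all W → L
Every move from 26 reaches a W position, so the mover loses.

Noah wins.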